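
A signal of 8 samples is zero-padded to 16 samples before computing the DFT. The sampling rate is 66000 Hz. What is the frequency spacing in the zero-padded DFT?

Original DFT: N = 8, resolution = f_s/N = 66000/8 = 8250 Hz
Zero-padded DFT: N = 16, resolution = f_s/N = 66000/16 = 4125 Hz
Zero-padding interpolates the spectrum (finer frequency grid)
but does NOT improve the true spectral resolution (ability to resolve close frequencies).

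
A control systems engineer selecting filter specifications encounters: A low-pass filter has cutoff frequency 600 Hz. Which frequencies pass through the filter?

A low-pass filter passes all frequencies below the cutoff frequency 600 Hz and attenuates higher frequencies.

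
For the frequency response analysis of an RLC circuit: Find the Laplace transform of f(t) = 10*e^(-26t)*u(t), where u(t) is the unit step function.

Standard Laplace transform pair:
e^(-at)*u(t) <-> 1/(s+a)
With a = 26: L{10*e^(-26t)*u(t)} = 10/(s+26), ROC: Re(s) > -26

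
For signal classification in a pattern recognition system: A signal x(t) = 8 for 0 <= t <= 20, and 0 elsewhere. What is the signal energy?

Energy = integral of |x(t)|^2 dt over the signal duration
= 8^2 * 20 = 64 * 20 = 1280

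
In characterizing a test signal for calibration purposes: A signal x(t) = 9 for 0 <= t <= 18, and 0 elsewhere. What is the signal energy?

Energy = integral of |x(t)|^2 dt over the signal duration
= 9^2 * 18 = 81 * 18 = 1458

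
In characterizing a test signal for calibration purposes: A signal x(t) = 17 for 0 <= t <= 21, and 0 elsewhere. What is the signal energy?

Energy = integral of |x(t)|^2 dt over the signal duration
= 17^2 * 21 = 289 * 21 = 6069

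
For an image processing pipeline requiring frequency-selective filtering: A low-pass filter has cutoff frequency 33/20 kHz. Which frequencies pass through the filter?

A low-pass filter passes all frequencies below the cutoff frequency 33/20 kHz and attenuates higher frequencies.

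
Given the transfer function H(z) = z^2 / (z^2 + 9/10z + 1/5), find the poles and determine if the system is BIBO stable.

Poles are roots of the denominator: z^2 + 9/10z + 1/5 = 0.
Quadratic formula: z = [-(9/10) +/- sqrt((9/10)^2 - 4*(1/5))] / 2
Discriminant = 81/100 - 4/5 = 1/100; sqrt = 1/10.
z = (-9/10 +/- 1/10) / 2 => z = -2/5 or z = -1/2.
|p1| = 1/2, |p2| = 2/5.
For BIBO stability, all poles must lie inside the unit circle (|p| < 1).
System is STABLE since both |p| < 1.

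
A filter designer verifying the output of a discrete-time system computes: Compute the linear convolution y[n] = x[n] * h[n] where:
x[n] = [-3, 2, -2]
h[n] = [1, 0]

y[n] = sum_k x[k]*h[n-k]. Output length = len(x) + len(h) - 1 = 3 + 2 - 1 = 4.
y[0] = -3*1 = -3
y[1] = 2*1 + -3*0 = 2
y[2] = -2*1 + 2*0 = -2
y[3] = -2*0 = 0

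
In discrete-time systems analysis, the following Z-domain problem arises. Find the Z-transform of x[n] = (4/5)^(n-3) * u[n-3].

Time-shifting property: if X(z) = Z{x[n]}, then Z{x[n-d]} = z^(-d) * X(z)
X(z) = z/(z - 4/5) for x[n] = (4/5)^n * u[n]
Z{x[n-3]} = z^(-3) * z/(z - 4/5) = z^(-2)/(z - 4/5)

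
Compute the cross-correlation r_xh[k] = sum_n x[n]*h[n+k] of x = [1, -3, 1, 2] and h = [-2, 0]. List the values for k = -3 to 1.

Both sequences indexed from 0 and zero outside their support.
Lags with overlap: k = -3 to 1.
  r_xh[-3] = x[3]*h[0] = -4
  r_xh[-2] = x[2]*h[0] + x[3]*h[1] = -2
  r_xh[-1] = x[1]*h[0] + x[2]*h[1] = 6
  r_xh[0] = x[0]*h[0] + x[1]*h[1] = -2
  r_xh[1] = x[0]*h[1] = 0
r_xh = [-4, -2, 6, -2, 0] (for k = -3, ..., 1)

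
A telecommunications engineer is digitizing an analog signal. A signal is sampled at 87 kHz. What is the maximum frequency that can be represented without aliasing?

The maximum frequency that can be represented without aliasing
is the Nyquist frequency: f_max = f_s / 2 = 87 kHz / 2 = 87/2 kHz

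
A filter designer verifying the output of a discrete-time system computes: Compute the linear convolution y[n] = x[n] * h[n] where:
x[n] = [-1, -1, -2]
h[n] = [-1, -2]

y[n] = sum_k x[k]*h[n-k]. Output length = len(x) + len(h) - 1 = 3 + 2 - 1 = 4.
y[0] = -1*-1 = 1
y[1] = -1*-1 + -1*-2 = 3
y[2] = -2*-1 + -1*-2 = 4
y[3] = -2*-2 = 4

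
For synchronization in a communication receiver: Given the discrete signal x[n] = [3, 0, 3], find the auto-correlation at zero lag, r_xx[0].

The auto-correlation at zero lag r_xx[0] equals the signal energy.
r_xx[0] = sum of x[n]^2 = 3^2 + 0^2 + 3^2
= 9 + 0 + 9 = 18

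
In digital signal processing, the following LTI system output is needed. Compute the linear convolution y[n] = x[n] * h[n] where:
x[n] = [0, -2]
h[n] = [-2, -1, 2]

y[n] = sum_k x[k]*h[n-k]. Output length = len(x) + len(h) - 1 = 2 + 3 - 1 = 4.
y[0] = 0*-2 = 0
y[1] = -2*-2 + 0*-1 = 4
y[2] = -2*-1 + 0*2 = 2
y[3] = -2*2 = -4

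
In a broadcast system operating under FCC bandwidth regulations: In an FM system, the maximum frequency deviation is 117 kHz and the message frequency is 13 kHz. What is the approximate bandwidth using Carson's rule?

Carson's rule: BW = 2*(delta_f + f_m)
= 2*(117 + 13) kHz = 260 kHz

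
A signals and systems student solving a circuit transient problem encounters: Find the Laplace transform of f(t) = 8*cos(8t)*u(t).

Standard pair: cos(wt)*u(t) <-> s/(s^2+w^2)
With w = 8: L{8*cos(8t)*u(t)} = 8s/(s^2+64)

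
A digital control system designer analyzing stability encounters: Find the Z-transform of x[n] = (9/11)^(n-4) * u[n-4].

Time-shifting property: if X(z) = Z{x[n]}, then Z{x[n-d]} = z^(-d) * X(z)
X(z) = z/(z - 9/11) for x[n] = (9/11)^n * u[n]
Z{x[n-4]} = z^(-4) * z/(z - 9/11) = z^(-3)/(z - 9/11)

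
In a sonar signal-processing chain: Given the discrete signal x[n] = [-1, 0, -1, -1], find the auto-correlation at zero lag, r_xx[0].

The auto-correlation at zero lag r_xx[0] equals the signal energy.
r_xx[0] = sum of x[n]^2 = (-1)^2 + 0^2 + (-1)^2 + (-1)^2
= 1 + 0 + 1 + 1 = 3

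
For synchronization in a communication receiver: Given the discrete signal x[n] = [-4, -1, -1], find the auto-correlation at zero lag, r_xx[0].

The auto-correlation at zero lag r_xx[0] equals the signal energy.
r_xx[0] = sum of x[n]^2 = (-4)^2 + (-1)^2 + (-1)^2
= 16 + 1 + 1 = 18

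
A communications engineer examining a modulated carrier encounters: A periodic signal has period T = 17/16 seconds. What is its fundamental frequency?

The fundamental frequency is the reciprocal of the period.
f = 1/T = 1/(17/16) = 16/17 Hz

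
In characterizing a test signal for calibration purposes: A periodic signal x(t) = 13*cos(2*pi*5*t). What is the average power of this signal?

Average power of A*cos(wt) is A^2/2.
P = 13^2 / 2 = 169/2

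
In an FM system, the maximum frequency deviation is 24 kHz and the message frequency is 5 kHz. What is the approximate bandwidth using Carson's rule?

Carson's rule: BW = 2*(delta_f + f_m)
= 2*(24 + 5) kHz = 58 kHz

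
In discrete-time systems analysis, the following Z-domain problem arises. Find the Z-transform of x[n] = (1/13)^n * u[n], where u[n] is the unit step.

The Z-transform of a^n * u[n] is z/(z-a) for |z| > |a|.
Here a = 1/13, so X(z) = z/(z - (1/13)) = 13z/(13z - 1)
ROC: |z| > 1/13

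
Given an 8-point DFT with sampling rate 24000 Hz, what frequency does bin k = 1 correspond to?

The frequency of DFT bin k is: f_k = k * f_s / N
f_1 = 1 * 24000 / 8 = 3000 Hz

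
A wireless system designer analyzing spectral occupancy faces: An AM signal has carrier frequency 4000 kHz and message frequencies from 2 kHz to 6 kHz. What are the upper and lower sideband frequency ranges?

Upper sideband (USB) = fc + [fm_low, fm_high] = 4000 + [2, 6] = [4002, 4006] kHz
Lower sideband (LSB) = fc - [fm_high, fm_low] = 4000 - [6, 2] = [3994, 3998] kHz
Total occupied spectrum: 3994 kHz to 4006 kHz (plus carrier at 4000 kHz)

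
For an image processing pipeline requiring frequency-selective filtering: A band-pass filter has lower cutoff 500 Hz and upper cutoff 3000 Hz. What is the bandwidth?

Bandwidth = f_high - f_low
= 3000 Hz - 500 Hz = 2500 Hz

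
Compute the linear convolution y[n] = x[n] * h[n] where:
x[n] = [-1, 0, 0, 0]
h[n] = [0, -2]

y[n] = sum_k x[k]*h[n-k]. Output length = len(x) + len(h) - 1 = 4 + 2 - 1 = 5.
y[0] = -1*0 = 0
y[1] = 0*0 + -1*-2 = 2
y[2] = 0*0 + 0*-2 = 0
y[3] = 0*0 + 0*-2 = 0
y[4] = 0*-2 = 0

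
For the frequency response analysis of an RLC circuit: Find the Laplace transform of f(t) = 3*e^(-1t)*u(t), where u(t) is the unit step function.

Standard Laplace transform pair:
e^(-at)*u(t) <-> 1/(s+a)
With a = 1: L{3*e^(-1t)*u(t)} = 3/(s+1), ROC: Re(s) > -1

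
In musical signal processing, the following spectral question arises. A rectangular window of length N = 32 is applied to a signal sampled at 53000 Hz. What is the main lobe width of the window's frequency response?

For a rectangular window of length N,
the main lobe width in frequency is 2*f_s/N.
= 2*53000/32 = 6625/2 Hz
This determines the minimum frequency separation for resolving two sinusoids.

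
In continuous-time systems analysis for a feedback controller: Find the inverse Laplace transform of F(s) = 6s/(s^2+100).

Standard pair: s/(s^2+w^2) <-> cos(wt)*u(t)
With k=6, w=10: f(t) = 6*cos(10t)*u(t)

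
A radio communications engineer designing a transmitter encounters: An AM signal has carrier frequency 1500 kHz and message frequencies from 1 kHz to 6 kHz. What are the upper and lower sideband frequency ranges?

Upper sideband (USB) = fc + [fm_low, fm_high] = 1500 + [1, 6] = [1501, 1506] kHz
Lower sideband (LSB) = fc - [fm_high, fm_low] = 1500 - [6, 1] = [1494, 1499] kHz
Total occupied spectrum: 1494 kHz to 1506 kHz (plus carrier at 1500 kHz)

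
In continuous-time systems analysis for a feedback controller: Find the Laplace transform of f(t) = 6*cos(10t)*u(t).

Standard pair: cos(wt)*u(t) <-> s/(s^2+w^2)
With w = 10: L{6*cos(10t)*u(t)} = 6s/(s^2+100)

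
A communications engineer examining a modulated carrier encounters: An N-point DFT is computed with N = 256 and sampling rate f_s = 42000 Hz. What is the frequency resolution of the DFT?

DFT frequency resolution = f_s / N
= 42000 / 256 = 2625/16 Hz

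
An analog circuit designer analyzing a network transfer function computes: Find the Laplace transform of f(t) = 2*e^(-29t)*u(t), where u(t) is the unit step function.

Standard Laplace transform pair:
e^(-at)*u(t) <-> 1/(s+a)
With a = 29: L{2*e^(-29t)*u(t)} = 2/(s+29), ROC: Re(s) > -29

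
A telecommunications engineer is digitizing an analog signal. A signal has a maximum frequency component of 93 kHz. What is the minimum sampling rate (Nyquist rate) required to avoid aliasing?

By the Nyquist-Shannon sampling theorem,
the minimum sampling rate (Nyquist rate) must be at least 2 * f_max.
Nyquist rate = 2 * 93 kHz = 186 kHz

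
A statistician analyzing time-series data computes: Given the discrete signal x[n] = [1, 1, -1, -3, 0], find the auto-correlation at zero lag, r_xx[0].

The auto-correlation at zero lag r_xx[0] equals the signal energy.
r_xx[0] = sum of x[n]^2 = 1^2 + 1^2 + (-1)^2 + (-3)^2 + 0^2
= 1 + 1 + 1 + 9 + 0 = 12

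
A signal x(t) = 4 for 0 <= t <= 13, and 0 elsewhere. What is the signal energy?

Energy = integral of |x(t)|^2 dt over the signal duration
= 4^2 * 13 = 16 * 13 = 208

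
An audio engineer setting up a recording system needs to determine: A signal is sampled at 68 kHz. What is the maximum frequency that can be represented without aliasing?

The maximum frequency that can be represented without aliasing
is the Nyquist frequency: f_max = f_s / 2 = 68 kHz / 2 = 34 kHz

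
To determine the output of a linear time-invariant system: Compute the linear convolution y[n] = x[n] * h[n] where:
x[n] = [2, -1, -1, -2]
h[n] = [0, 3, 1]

y[n] = sum_k x[k]*h[n-k]. Output length = len(x) + len(h) - 1 = 4 + 3 - 1 = 6.
y[0] = 2*0 = 0
y[1] = -1*0 + 2*3 = 6
y[2] = -1*0 + -1*3 + 2*1 = -1
y[3] = -2*0 + -1*3 + -1*1 = -4
y[4] = -2*3 + -1*1 = -7
y[5] = -2*1 = -2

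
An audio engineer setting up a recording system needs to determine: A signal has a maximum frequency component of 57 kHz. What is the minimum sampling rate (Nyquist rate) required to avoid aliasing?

By the Nyquist-Shannon sampling theorem,
the minimum sampling rate (Nyquist rate) must be at least 2 * f_max.
Nyquist rate = 2 * 57 kHz = 114 kHz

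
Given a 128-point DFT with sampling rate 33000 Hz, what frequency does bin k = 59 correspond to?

The frequency of DFT bin k is: f_k = k * f_s / N
f_59 = 59 * 33000 / 128 = 243375/16 Hz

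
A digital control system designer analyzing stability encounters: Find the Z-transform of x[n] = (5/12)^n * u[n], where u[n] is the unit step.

The Z-transform of a^n * u[n] is z/(z-a) for |z| > |a|.
Here a = 5/12, so X(z) = z/(z - (5/12)) = 12z/(12z - 5)
ROC: |z| > 5/12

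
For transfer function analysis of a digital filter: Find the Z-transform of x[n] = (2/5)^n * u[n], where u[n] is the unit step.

The Z-transform of a^n * u[n] is z/(z-a) for |z| > |a|.
Here a = 2/5, so X(z) = z/(z - (2/5)) = 5z/(5z - 2)
ROC: |z| > 2/5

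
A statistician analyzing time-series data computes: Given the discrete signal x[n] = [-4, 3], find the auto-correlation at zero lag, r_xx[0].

The auto-correlation at zero lag r_xx[0] equals the signal energy.
r_xx[0] = sum of x[n]^2 = (-4)^2 + 3^2
= 16 + 9 = 25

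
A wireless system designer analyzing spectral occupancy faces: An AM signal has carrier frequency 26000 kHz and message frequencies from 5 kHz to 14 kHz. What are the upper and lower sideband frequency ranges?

Upper sideband (USB) = fc + [fm_low, fm_high] = 26000 + [5, 14] = [26005, 26014] kHz
Lower sideband (LSB) = fc - [fm_high, fm_low] = 26000 - [14, 5] = [25986, 25995] kHz
Total occupied spectrum: 25986 kHz to 26014 kHz (plus carrier at 26000 kHz)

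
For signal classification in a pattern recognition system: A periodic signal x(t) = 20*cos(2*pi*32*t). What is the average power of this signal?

Average power of A*cos(wt) is A^2/2.
P = 20^2 / 2 = 400/2 = 200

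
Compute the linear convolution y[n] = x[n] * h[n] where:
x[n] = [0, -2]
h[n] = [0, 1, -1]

y[n] = sum_k x[k]*h[n-k]. Output length = len(x) + len(h) - 1 = 2 + 3 - 1 = 4.
y[0] = 0*0 = 0
y[1] = -2*0 + 0*1 = 0
y[2] = -2*1 + 0*-1 = -2
y[3] = -2*-1 = 2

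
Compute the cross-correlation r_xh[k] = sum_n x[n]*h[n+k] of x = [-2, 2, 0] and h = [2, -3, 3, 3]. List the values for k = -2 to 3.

Both sequences indexed from 0 and zero outside their support.
Lags with overlap: k = -2 to 3.
  r_xh[-2] = x[2]*h[0] = 0
  r_xh[-1] = x[1]*h[0] + x[2]*h[1] = 4
  r_xh[0] = x[0]*h[0] + x[1]*h[1] + x[2]*h[2] = -10
  r_xh[1] = x[0]*h[1] + x[1]*h[2] + x[2]*h[3] = 12
  r_xh[2] = x[0]*h[2] + x[1]*h[3] = 0
  r_xh[3] = x[0]*h[3] = -6
r_xh = [0, 4, -10, 12, 0, -6] (for k = -2, ..., 3)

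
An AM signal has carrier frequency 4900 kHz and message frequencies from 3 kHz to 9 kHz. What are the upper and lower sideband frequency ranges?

Upper sideband (USB) = fc + [fm_low, fm_high] = 4900 + [3, 9] = [4903, 4909] kHz
Lower sideband (LSB) = fc - [fm_high, fm_low] = 4900 - [9, 3] = [4891, 4897] kHz
Total occupied spectrum: 4891 kHz to 4909 kHz (plus carrier at 4900 kHz)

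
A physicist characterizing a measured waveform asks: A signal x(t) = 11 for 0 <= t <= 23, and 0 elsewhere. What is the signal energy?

Energy = integral of |x(t)|^2 dt over the signal duration
= 11^2 * 23 = 121 * 23 = 2783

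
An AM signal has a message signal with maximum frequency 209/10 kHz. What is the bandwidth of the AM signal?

In AM (double-sideband), the bandwidth is twice the message frequency.
BW = 2 * f_m = 2 * 209/10 kHz = 209/5 kHz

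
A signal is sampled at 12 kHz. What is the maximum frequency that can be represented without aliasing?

The maximum frequency that can be represented without aliasing
is the Nyquist frequency: f_max = f_s / 2 = 12 kHz / 2 = 6 kHz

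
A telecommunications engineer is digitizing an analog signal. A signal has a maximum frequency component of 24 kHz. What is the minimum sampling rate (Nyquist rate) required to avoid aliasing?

By the Nyquist-Shannon sampling theorem,
the minimum sampling rate (Nyquist rate) must be at least 2 * f_max.
Nyquist rate = 2 * 24 kHz = 48 kHz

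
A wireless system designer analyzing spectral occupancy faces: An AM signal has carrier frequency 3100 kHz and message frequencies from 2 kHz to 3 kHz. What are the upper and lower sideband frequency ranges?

Upper sideband (USB) = fc + [fm_low, fm_high] = 3100 + [2, 3] = [3102, 3103] kHz
Lower sideband (LSB) = fc - [fm_high, fm_low] = 3100 - [3, 2] = [3097, 3098] kHz
Total occupied spectrum: 3097 kHz to 3103 kHz (plus carrier at 3100 kHz)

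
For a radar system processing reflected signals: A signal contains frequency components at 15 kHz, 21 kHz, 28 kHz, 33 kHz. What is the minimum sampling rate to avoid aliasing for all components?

The highest frequency component is f_max = 33 kHz.
Nyquist rate = 2 * f_max = 2 * 33 kHz = 66 kHz.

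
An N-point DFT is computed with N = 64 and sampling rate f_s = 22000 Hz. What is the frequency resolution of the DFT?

DFT frequency resolution = f_s / N
= 22000 / 64 = 1375/4 Hz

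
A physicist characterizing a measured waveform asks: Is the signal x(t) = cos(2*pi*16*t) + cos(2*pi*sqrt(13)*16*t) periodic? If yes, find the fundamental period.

f1 = 16 Hz, f2 = 16*sqrt(13) Hz
Ratio f2/f1 = sqrt(13), which is irrational.
Since the frequency ratio is irrational, no common period exists.
The signal is not periodic.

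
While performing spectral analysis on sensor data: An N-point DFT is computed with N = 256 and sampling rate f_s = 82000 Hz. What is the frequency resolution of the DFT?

DFT frequency resolution = f_s / N
= 82000 / 256 = 5125/16 Hz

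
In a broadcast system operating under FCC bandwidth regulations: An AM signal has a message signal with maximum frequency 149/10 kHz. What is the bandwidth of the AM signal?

In AM (double-sideband), the bandwidth is twice the message frequency.
BW = 2 * f_m = 2 * 149/10 kHz = 149/5 kHz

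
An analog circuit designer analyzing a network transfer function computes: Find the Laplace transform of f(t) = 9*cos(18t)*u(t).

Standard pair: cos(wt)*u(t) <-> s/(s^2+w^2)
With w = 18: L{9*cos(18t)*u(t)} = 9s/(s^2+324)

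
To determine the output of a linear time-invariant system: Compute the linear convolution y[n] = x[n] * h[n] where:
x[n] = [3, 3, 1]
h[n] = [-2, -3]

y[n] = sum_k x[k]*h[n-k]. Output length = len(x) + len(h) - 1 = 3 + 2 - 1 = 4.
y[0] = 3*-2 = -6
y[1] = 3*-2 + 3*-3 = -15
y[2] = 1*-2 + 3*-3 = -11
y[3] = 1*-3 = -3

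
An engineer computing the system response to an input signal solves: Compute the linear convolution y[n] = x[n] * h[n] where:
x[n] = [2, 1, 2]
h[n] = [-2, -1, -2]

y[n] = sum_k x[k]*h[n-k]. Output length = len(x) + len(h) - 1 = 3 + 3 - 1 = 5.
y[0] = 2*-2 = -4
y[1] = 1*-2 + 2*-1 = -4
y[2] = 2*-2 + 1*-1 + 2*-2 = -9
y[3] = 2*-1 + 1*-2 = -4
y[4] = 2*-2 = -4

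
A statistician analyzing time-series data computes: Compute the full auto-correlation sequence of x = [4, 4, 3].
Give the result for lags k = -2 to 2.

r_xx[k] = sum_m x[m]*x[m+k], indexed from 0, for k = -2 to 2:
  r_xx[-2] = x[2]*x[0] = 12
  r_xx[-1] = x[1]*x[0] + x[2]*x[1] = 28
  r_xx[0] = x[0]*x[0] + x[1]*x[1] + x[2]*x[2] = 41
  r_xx[1] = x[0]*x[1] + x[1]*x[2] = 28
  r_xx[2] = x[0]*x[2] = 12
r_xx = [12, 28, 41, 28, 12]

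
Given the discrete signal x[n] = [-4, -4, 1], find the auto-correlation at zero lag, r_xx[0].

The auto-correlation at zero lag r_xx[0] equals the signal energy.
r_xx[0] = sum of x[n]^2 = (-4)^2 + (-4)^2 + 1^2
= 16 + 16 + 1 = 33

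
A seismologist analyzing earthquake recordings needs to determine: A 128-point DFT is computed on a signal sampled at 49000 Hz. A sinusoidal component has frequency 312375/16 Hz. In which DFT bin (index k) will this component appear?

DFT frequency resolution = f_s/N = 49000/128 = 6125/16 Hz
Bin index k = f_signal / resolution = 312375/16 / 6125/16 = 51
The signal frequency 312375/16 Hz falls in DFT bin k = 51.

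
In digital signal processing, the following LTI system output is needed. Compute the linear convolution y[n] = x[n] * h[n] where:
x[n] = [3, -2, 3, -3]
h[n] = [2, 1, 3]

y[n] = sum_k x[k]*h[n-k]. Output length = len(x) + len(h) - 1 = 4 + 3 - 1 = 6.
y[0] = 3*2 = 6
y[1] = -2*2 + 3*1 = -1
y[2] = 3*2 + -2*1 + 3*3 = 13
y[3] = -3*2 + 3*1 + -2*3 = -9
y[4] = -3*1 + 3*3 = 6
y[5] = -3*3 = -9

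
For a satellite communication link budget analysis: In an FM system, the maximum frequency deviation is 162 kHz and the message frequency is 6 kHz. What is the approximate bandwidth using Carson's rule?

Carson's rule: BW = 2*(delta_f + f_m)
= 2*(162 + 6) kHz = 336 kHz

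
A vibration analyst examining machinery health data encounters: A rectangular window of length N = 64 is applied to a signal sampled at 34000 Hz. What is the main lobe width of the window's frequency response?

For a rectangular window of length N,
the main lobe width in frequency is 2*f_s/N.
= 2*34000/64 = 2125/2 Hz
This determines the minimum frequency separation for resolving two sinusoids.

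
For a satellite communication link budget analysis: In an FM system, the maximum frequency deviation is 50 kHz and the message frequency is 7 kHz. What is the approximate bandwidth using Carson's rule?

Carson's rule: BW = 2*(delta_f + f_m)
= 2*(50 + 7) kHz = 114 kHz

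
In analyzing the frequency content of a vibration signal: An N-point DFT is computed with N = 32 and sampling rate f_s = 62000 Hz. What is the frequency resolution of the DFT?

DFT frequency resolution = f_s / N
= 62000 / 32 = 3875/2 Hz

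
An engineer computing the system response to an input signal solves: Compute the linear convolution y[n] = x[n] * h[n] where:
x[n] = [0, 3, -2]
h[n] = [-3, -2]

y[n] = sum_k x[k]*h[n-k]. Output length = len(x) + len(h) - 1 = 3 + 2 - 1 = 4.
y[0] = 0*-3 = 0
y[1] = 3*-3 + 0*-2 = -9
y[2] = -2*-3 + 3*-2 = 0
y[3] = -2*-2 = 4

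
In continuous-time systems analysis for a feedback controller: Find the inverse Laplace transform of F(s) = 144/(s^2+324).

Standard pair: w/(s^2+w^2) <-> sin(wt)*u(t)
Recognize w^2 = 324, so w = 18; numerator 144 = 8*18.
f(t) = 8*sin(18t)*u(t)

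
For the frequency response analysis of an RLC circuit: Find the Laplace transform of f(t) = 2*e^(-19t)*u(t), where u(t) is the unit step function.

Standard Laplace transform pair:
e^(-at)*u(t) <-> 1/(s+a)
With a = 19: L{2*e^(-19t)*u(t)} = 2/(s+19), ROC: Re(s) > -19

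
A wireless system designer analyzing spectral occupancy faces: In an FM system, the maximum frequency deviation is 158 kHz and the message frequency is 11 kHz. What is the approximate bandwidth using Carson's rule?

Carson's rule: BW = 2*(delta_f + f_m)
= 2*(158 + 11) kHz = 338 kHz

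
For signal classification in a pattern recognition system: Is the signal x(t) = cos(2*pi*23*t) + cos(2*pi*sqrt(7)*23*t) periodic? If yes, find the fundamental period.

f1 = 23 Hz, f2 = 23*sqrt(7) Hz
Ratio f2/f1 = sqrt(7), which is irrational.
Since the frequency ratio is irrational, no common period exists.
The signal is not periodic.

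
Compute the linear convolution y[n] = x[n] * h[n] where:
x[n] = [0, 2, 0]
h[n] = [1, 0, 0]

y[n] = sum_k x[k]*h[n-k]. Output length = len(x) + len(h) - 1 = 3 + 3 - 1 = 5.
y[0] = 0*1 = 0
y[1] = 2*1 + 0*0 = 2
y[2] = 0*1 + 2*0 + 0*0 = 0
y[3] = 0*0 + 2*0 = 0
y[4] = 0*0 = 0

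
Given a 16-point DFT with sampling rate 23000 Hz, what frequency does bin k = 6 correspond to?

The frequency of DFT bin k is: f_k = k * f_s / N
f_6 = 6 * 23000 / 16 = 8625 Hz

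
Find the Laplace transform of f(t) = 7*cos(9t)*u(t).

Standard pair: cos(wt)*u(t) <-> s/(s^2+w^2)
With w = 9: L{7*cos(9t)*u(t)} = 7s/(s^2+81)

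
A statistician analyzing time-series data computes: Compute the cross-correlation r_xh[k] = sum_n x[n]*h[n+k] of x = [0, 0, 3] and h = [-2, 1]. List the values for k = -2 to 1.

Both sequences indexed from 0 and zero outside their support.
Lags with overlap: k = -2 to 1.
  r_xh[-2] = x[2]*h[0] = -6
  r_xh[-1] = x[1]*h[0] + x[2]*h[1] = 3
  r_xh[0] = x[0]*h[0] + x[1]*h[1] = 0
  r_xh[1] = x[0]*h[1] = 0
r_xh = [-6, 3, 0, 0] (for k = -2, ..., 1)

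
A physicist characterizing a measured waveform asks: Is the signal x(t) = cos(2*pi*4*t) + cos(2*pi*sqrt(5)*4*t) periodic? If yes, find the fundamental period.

f1 = 4 Hz, f2 = 4*sqrt(5) Hz
Ratio f2/f1 = sqrt(5), which is irrational.
Since the frequency ratio is irrational, no common period exists.
The signal is not periodic.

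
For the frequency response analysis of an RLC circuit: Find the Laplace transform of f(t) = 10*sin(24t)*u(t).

Standard pair: sin(wt)*u(t) <-> w/(s^2+w^2)
With w = 24: L{10*sin(24t)*u(t)} = 240/(s^2+576)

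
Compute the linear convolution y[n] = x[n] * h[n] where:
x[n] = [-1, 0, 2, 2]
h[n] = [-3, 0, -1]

y[n] = sum_k x[k]*h[n-k]. Output length = len(x) + len(h) - 1 = 4 + 3 - 1 = 6.
y[0] = -1*-3 = 3
y[1] = 0*-3 + -1*0 = 0
y[2] = 2*-3 + 0*0 + -1*-1 = -5
y[3] = 2*-3 + 2*0 + 0*-1 = -6
y[4] = 2*0 + 2*-1 = -2
y[5] = 2*-1 = -2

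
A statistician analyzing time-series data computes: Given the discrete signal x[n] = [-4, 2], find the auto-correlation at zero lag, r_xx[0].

The auto-correlation at zero lag r_xx[0] equals the signal energy.
r_xx[0] = sum of x[n]^2 = (-4)^2 + 2^2
= 16 + 4 = 20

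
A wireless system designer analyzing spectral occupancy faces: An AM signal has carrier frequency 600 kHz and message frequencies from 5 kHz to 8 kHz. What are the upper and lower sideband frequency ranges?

Upper sideband (USB) = fc + [fm_low, fm_high] = 600 + [5, 8] = [605, 608] kHz
Lower sideband (LSB) = fc - [fm_high, fm_low] = 600 - [8, 5] = [592, 595] kHz
Total occupied spectrum: 592 kHz to 608 kHz (plus carrier at 600 kHz)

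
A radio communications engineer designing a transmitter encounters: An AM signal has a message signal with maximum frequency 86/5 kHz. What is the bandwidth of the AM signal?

In AM (double-sideband), the bandwidth is twice the message frequency.
BW = 2 * f_m = 2 * 86/5 kHz = 172/5 kHz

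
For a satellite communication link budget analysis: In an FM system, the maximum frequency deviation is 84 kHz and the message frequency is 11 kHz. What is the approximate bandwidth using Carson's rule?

Carson's rule: BW = 2*(delta_f + f_m)
= 2*(84 + 11) kHz = 190 kHz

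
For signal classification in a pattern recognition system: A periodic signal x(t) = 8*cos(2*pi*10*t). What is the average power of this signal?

Average power of A*cos(wt) is A^2/2.
P = 8^2 / 2 = 64/2 = 32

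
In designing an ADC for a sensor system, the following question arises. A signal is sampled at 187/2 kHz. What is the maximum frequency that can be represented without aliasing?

The maximum frequency that can be represented without aliasing
is the Nyquist frequency: f_max = f_s / 2 = 187/2 kHz / 2 = 187/4 kHz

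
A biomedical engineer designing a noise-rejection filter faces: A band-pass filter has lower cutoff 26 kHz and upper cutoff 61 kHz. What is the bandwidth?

Bandwidth = f_high - f_low
= 61 kHz - 26 kHz = 35 kHz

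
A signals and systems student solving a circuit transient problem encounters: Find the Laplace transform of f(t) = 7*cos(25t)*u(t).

Standard pair: cos(wt)*u(t) <-> s/(s^2+w^2)
With w = 25: L{7*cos(25t)*u(t)} = 7s/(s^2+625)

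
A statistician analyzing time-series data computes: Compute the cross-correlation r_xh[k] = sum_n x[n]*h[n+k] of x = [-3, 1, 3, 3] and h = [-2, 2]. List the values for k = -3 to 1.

Both sequences indexed from 0 and zero outside their support.
Lags with overlap: k = -3 to 1.
  r_xh[-3] = x[3]*h[0] = -6
  r_xh[-2] = x[2]*h[0] + x[3]*h[1] = 0
  r_xh[-1] = x[1]*h[0] + x[2]*h[1] = 4
  r_xh[0] = x[0]*h[0] + x[1]*h[1] = 8
  r_xh[1] = x[0]*h[1] = -6
r_xh = [-6, 0, 4, 8, -6] (for k = -3, ..., 1)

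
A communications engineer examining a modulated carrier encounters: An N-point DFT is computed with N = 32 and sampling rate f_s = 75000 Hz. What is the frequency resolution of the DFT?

DFT frequency resolution = f_s / N
= 75000 / 32 = 9375/4 Hz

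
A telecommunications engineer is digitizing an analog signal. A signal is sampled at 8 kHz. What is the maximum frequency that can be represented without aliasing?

The maximum frequency that can be represented without aliasing
is the Nyquist frequency: f_max = f_s / 2 = 8 kHz / 2 = 4 kHz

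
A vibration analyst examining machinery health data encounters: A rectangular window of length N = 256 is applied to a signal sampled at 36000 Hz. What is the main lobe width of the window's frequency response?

For a rectangular window of length N,
the main lobe width in frequency is 2*f_s/N.
= 2*36000/256 = 1125/4 Hz
This determines the minimum frequency separation for resolving two sinusoids.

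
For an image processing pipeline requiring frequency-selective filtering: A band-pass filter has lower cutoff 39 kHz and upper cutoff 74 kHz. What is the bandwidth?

Bandwidth = f_high - f_low
= 74 kHz - 39 kHz = 35 kHz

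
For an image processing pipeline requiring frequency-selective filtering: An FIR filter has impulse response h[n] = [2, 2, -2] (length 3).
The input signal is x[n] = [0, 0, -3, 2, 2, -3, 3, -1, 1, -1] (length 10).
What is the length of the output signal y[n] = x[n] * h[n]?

For linear convolution, the output length is:
len(y) = len(x) + len(h) - 1 = 10 + 3 - 1 = 12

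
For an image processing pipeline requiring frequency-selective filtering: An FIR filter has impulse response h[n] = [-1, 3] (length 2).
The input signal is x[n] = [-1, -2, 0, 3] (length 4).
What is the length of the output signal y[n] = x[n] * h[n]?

For linear convolution, the output length is:
len(y) = len(x) + len(h) - 1 = 4 + 2 - 1 = 5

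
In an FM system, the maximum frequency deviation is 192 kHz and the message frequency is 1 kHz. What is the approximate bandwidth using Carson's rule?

Carson's rule: BW = 2*(delta_f + f_m)
= 2*(192 + 1) kHz = 386 kHz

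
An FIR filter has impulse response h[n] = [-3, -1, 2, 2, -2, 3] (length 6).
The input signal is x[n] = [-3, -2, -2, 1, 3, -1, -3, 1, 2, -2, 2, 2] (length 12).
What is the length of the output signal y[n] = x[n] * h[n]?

For linear convolution, the output length is:
len(y) = len(x) + len(h) - 1 = 12 + 6 - 1 = 17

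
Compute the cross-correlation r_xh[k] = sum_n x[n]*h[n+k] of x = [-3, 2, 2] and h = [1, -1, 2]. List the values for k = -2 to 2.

Both sequences indexed from 0 and zero outside their support.
Lags with overlap: k = -2 to 2.
  r_xh[-2] = x[2]*h[0] = 2
  r_xh[-1] = x[1]*h[0] + x[2]*h[1] = 0
  r_xh[0] = x[0]*h[0] + x[1]*h[1] + x[2]*h[2] = -1
  r_xh[1] = x[0]*h[1] + x[1]*h[2] = 7
  r_xh[2] = x[0]*h[2] = -6
r_xh = [2, 0, -1, 7, -6] (for k = -2, ..., 2)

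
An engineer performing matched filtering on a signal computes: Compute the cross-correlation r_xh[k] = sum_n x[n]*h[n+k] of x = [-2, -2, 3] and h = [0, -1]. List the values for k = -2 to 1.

Both sequences indexed from 0 and zero outside their support.
Lags with overlap: k = -2 to 1.
  r_xh[-2] = x[2]*h[0] = 0
  r_xh[-1] = x[1]*h[0] + x[2]*h[1] = -3
  r_xh[0] = x[0]*h[0] + x[1]*h[1] = 2
  r_xh[1] = x[0]*h[1] = 2
r_xh = [0, -3, 2, 2] (for k = -2, ..., 1)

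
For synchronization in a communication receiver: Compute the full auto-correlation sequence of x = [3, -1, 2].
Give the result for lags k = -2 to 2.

r_xx[k] = sum_m x[m]*x[m+k], indexed from 0, for k = -2 to 2:
  r_xx[-2] = x[2]*x[0] = 6
  r_xx[-1] = x[1]*x[0] + x[2]*x[1] = -5
  r_xx[0] = x[0]*x[0] + x[1]*x[1] + x[2]*x[2] = 14
  r_xx[1] = x[0]*x[1] + x[1]*x[2] = -5
  r_xx[2] = x[0]*x[2] = 6
r_xx = [6, -5, 14, -5, 6]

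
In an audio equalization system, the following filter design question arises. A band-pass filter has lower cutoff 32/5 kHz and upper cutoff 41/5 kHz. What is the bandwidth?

Bandwidth = f_high - f_low
= 41/5 kHz - 32/5 kHz = 9/5 kHz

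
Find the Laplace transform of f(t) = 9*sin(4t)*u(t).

Standard pair: sin(wt)*u(t) <-> w/(s^2+w^2)
With w = 4: L{9*sin(4t)*u(t)} = 36/(s^2+16)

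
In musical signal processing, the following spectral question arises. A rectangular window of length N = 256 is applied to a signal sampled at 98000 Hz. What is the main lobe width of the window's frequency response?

For a rectangular window of length N,
the main lobe width in frequency is 2*f_s/N.
= 2*98000/256 = 6125/8 Hz
This determines the minimum frequency separation for resolving two sinusoids.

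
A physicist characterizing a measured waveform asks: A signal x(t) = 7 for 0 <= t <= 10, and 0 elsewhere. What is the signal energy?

Energy = integral of |x(t)|^2 dt over the signal duration
= 7^2 * 10 = 49 * 10 = 490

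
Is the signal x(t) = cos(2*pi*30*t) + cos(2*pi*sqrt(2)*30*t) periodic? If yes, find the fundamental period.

f1 = 30 Hz, f2 = 30*sqrt(2) Hz
Ratio f2/f1 = sqrt(2), which is irrational.
Since the frequency ratio is irrational, no common period exists.
The signal is not periodic.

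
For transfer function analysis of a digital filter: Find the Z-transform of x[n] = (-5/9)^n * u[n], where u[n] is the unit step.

The Z-transform of a^n * u[n] is z/(z-a) for |z| > |a|.
Here a = -5/9, so X(z) = z/(z - (-5/9)) = 9z/(9z + 5)
ROC: |z| > 5/9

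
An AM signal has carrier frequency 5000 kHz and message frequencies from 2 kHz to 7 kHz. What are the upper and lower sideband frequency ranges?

Upper sideband (USB) = fc + [fm_low, fm_high] = 5000 + [2, 7] = [5002, 5007] kHz
Lower sideband (LSB) = fc - [fm_high, fm_low] = 5000 - [7, 2] = [4993, 4998] kHz
Total occupied spectrum: 4993 kHz to 5007 kHz (plus carrier at 5000 kHz)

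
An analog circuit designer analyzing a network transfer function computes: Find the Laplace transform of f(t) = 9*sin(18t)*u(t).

Standard pair: sin(wt)*u(t) <-> w/(s^2+w^2)
With w = 18: L{9*sin(18t)*u(t)} = 162/(s^2+324)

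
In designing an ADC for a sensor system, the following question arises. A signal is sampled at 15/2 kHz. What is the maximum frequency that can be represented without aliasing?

The maximum frequency that can be represented without aliasing
is the Nyquist frequency: f_max = f_s / 2 = 15/2 kHz / 2 = 15/4 kHz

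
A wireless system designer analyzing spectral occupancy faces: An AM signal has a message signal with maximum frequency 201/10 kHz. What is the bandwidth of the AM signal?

In AM (double-sideband), the bandwidth is twice the message frequency.
BW = 2 * f_m = 2 * 201/10 kHz = 201/5 kHz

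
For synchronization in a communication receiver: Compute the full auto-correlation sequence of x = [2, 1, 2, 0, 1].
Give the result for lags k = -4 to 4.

r_xx[k] = sum_m x[m]*x[m+k], indexed from 0, for k = -4 to 4:
  r_xx[-4] = x[4]*x[0] = 2
  r_xx[-3] = x[3]*x[0] + x[4]*x[1] = 1
  r_xx[-2] = x[2]*x[0] + x[3]*x[1] + x[4]*x[2] = 6
  r_xx[-1] = x[1]*x[0] + x[2]*x[1] + x[3]*x[2] + x[4]*x[3] = 4
  r_xx[0] = x[0]*x[0] + x[1]*x[1] + x[2]*x[2] + x[3]*x[3] + x[4]*x[4] = 10
  r_xx[1] = x[0]*x[1] + x[1]*x[2] + x[2]*x[3] + x[3]*x[4] = 4
  r_xx[2] = x[0]*x[2] + x[1]*x[3] + x[2]*x[4] = 6
  r_xx[3] = x[0]*x[3] + x[1]*x[4] = 1
  r_xx[4] = x[0]*x[4] = 2
r_xx = [2, 1, 6, 4, 10, 4, 6, 1, 2]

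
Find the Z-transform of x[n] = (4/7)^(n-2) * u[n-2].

Time-shifting property: if X(z) = Z{x[n]}, then Z{x[n-d]} = z^(-d) * X(z)
X(z) = z/(z - 4/7) for x[n] = (4/7)^n * u[n]
Z{x[n-2]} = z^(-2) * z/(z - 4/7) = z^(-1)/(z - 4/7)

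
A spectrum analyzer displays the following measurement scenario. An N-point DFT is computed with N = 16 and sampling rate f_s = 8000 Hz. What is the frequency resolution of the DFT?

DFT frequency resolution = f_s / N
= 8000 / 16 = 500 Hz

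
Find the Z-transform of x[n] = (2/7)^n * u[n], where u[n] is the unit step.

The Z-transform of a^n * u[n] is z/(z-a) for |z| > |a|.
Here a = 2/7, so X(z) = z/(z - (2/7)) = 7z/(7z - 2)
ROC: |z| > 2/7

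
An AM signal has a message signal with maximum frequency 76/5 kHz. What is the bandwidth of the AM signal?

In AM (double-sideband), the bandwidth is twice the message frequency.
BW = 2 * f_m = 2 * 76/5 kHz = 152/5 kHz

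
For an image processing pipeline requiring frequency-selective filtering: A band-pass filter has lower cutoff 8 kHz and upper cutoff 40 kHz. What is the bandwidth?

Bandwidth = f_high - f_low
= 40 kHz - 8 kHz = 32 kHz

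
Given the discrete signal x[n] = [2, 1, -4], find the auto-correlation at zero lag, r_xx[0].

The auto-correlation at zero lag r_xx[0] equals the signal energy.
r_xx[0] = sum of x[n]^2 = 2^2 + 1^2 + (-4)^2
= 4 + 1 + 16 = 21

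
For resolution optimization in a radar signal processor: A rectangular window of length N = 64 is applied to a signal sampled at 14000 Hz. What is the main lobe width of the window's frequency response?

For a rectangular window of length N,
the main lobe width in frequency is 2*f_s/N.
= 2*14000/64 = 875/2 Hz
This determines the minimum frequency separation for resolving two sinusoids.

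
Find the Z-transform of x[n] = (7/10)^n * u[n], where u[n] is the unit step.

The Z-transform of a^n * u[n] is z/(z-a) for |z| > |a|.
Here a = 7/10, so X(z) = z/(z - (7/10)) = 10z/(10z - 7)
ROC: |z| > 7/10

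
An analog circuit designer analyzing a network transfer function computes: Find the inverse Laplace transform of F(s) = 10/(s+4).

Standard pair: k/(s+a) <-> k*e^(-at)*u(t)
With k=10, a=4: f(t) = 10*e^(-4t)*u(t)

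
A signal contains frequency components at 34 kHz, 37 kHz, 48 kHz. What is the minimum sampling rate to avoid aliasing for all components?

The highest frequency component is f_max = 48 kHz.
Nyquist rate = 2 * f_max = 2 * 48 kHz = 96 kHz.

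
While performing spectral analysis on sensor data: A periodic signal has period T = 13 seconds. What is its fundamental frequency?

The fundamental frequency is the reciprocal of the period.
f = 1/T = 1/(13) = 1/13 Hz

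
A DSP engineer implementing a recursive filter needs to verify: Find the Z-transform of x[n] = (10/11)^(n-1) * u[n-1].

Time-shifting property: if X(z) = Z{x[n]}, then Z{x[n-d]} = z^(-d) * X(z)
X(z) = z/(z - 10/11) for x[n] = (10/11)^n * u[n]
Z{x[n-1]} = z^(-1) * z/(z - 10/11) = 1/(z - 10/11)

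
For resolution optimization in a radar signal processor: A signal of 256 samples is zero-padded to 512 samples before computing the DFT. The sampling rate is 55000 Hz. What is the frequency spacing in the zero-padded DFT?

Original DFT: N = 256, resolution = f_s/N = 55000/256 = 6875/32 Hz
Zero-padded DFT: N = 512, resolution = f_s/N = 55000/512 = 6875/64 Hz
Zero-padding interpolates the spectrum (finer frequency grid)
but does NOT improve the true spectral resolution (ability to resolve close frequencies).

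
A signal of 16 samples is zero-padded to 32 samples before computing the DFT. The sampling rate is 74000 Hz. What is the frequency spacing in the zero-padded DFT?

Original DFT: N = 16, resolution = f_s/N = 74000/16 = 4625 Hz
Zero-padded DFT: N = 32, resolution = f_s/N = 74000/32 = 4625/2 Hz
Zero-padding interpolates the spectrum (finer frequency grid)
but does NOT improve the true spectral resolution (ability to resolve close frequencies).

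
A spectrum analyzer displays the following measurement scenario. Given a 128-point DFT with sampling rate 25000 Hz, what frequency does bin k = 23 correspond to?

The frequency of DFT bin k is: f_k = k * f_s / N
f_23 = 23 * 25000 / 128 = 71875/16 Hz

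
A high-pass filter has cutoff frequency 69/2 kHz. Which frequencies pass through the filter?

A high-pass filter passes all frequencies above the cutoff frequency 69/2 kHz and attenuates lower frequencies.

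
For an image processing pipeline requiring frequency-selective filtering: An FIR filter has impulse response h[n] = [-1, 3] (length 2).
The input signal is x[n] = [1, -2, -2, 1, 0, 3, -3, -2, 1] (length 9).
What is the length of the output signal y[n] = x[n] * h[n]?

For linear convolution, the output length is:
len(y) = len(x) + len(h) - 1 = 9 + 2 - 1 = 10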